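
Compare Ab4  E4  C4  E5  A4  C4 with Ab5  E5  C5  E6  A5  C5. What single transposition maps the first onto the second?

up a perfect octave

Take the first pair: Ab4 → Ab5. A to A spans 8 letter names, so the interval is some kind of octave.
Ab4 to Ab5 is 12 semitones, which makes it a perfect octave; the second version is higher, so the direction is up.
Checking another pair — C4 → C5 — gives the same interval.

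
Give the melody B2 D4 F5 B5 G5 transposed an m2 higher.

C3 Eb4 Gb5 C6 Ab5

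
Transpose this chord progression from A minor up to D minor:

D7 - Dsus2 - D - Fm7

G7 Gsus2 G Bbm7

A minor up to D minor is a perfect fourth; each chord root moves by that interval while the quality stays the same.
D7: root D up a perfect fourth → G, giving G7.
Dsus2: root D up a perfect fourth → G, giving Gsus2.
D: root D up a perfect fourth → G, giving G.
Fm7: root F up a perfect fourth → Bb, giving Bbm7.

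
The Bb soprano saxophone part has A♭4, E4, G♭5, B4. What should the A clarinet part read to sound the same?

Bbb4 F4 Abb5 C5

First find concert pitch: the Bb soprano saxophone sounds a major second below written, so A♭4 E4 G♭5 B4 sounds Gb4 D4 Fb5 A4.
Then write for A clarinet: it sounds a minor third below written, so the part must be a minor third above concert.
Gb4 → Bbb4
D4 → F4
Fb5 → Abb5
A4 → C5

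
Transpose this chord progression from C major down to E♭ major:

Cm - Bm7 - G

Ebm Dm7 Bb

C major down to E♭ major is a major sixth; each chord root moves by that interval while the quality stays the same.
Cm: root C down a major sixth → Eb, giving Ebm.
Bm7: root B down a major sixth → D, giving Dm7.
G: root G down a major sixth → Bb, giving Bb.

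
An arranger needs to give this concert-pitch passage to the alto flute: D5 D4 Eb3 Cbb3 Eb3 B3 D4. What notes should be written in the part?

G5 G4 Ab3 Fbb3 Ab3 E4 G4

Written C4 sounds as G3 on the alto flute, so concert pitches are written a perfect fourth up.
D5 to G5
D4 to G4
Eb3 to Ab3
Cbb3 to Fbb3
Eb3 to Ab3
B3 to E4
D4 to G4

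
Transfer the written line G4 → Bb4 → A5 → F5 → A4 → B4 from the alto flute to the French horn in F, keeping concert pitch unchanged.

First find concert pitch: the alto flute sounds a perfect fourth below written, so G4 Bb4 A5 F5 A4 B4 sounds D4 F4 E5 C5 E4 F#4.
Then write for French horn in F: it sounds a perfect fifth below written, so the part must be a perfect fifth above concert.
D4 → A4
F4 → C5
E5 → B5
C5 → G5
E4 → B4
F#4 → C#5

A4 C5 B5 G5 B4 C#5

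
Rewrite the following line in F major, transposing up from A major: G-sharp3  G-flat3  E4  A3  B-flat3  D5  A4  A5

A major to F major up is a minor sixth, so every note moves up by that interval.
G#3 → E4
Gb3 → Ebb4
E4 → C5
A3 → F4
Bb3 → Gb4
D5 → Bb5
A4 → F5
A5 → F6

E4 Ebb4 C5 F4 Gb4 Bb5 F5 F6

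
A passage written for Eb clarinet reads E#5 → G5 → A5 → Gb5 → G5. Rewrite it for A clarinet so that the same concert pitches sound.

B5 Db6 Eb6 Dbb6 Db6

First find concert pitch: the Eb clarinet sounds a minor third above written, so E#5 G5 A5 Gb5 G5 sounds G#5 Bb5 C6 Bbb5 Bb5.
Then write for A clarinet: it sounds a minor third below written, so the part must be a minor third above concert.
G#5 → B5
Bb5 → Db6
C6 → Eb6
Bbb5 → Dbb6
Bb5 → Db6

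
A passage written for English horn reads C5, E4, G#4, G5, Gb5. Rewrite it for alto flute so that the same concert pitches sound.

First find concert pitch: the English horn sounds a perfect fifth below written, so C5 E4 G#4 G5 Gb5 sounds F4 A3 C#4 C5 Cb5.
Then write for alto flute: it sounds a perfect fourth below written, so the part must be a perfect fourth above concert.
F4 → Bb4
A3 → D4
C#4 → F#4
C5 → F5
Cb5 → Fb5

Bb4 D4 F#4 F5 Fb5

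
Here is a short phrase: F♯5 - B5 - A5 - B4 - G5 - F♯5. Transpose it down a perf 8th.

F#4 B4 A4 B3 G4 F#4

A perfect octave down from F#5 gives F#4.
B5 down a perfect octave is B4.
A5 down a perfect octave is A4.
B4: an octave down reaches B, and 12 semitones makes it B3.
G5 down a perfect octave is G4.
F#5 down a perfect octave is F#4.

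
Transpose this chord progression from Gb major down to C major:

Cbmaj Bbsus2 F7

Gb major down to C major is a diminished fifth; each chord root moves by that interval while the quality stays the same.
Cbmaj: root Cb down a diminished fifth → F, giving Fmaj.
Bbsus2: root Bb down a diminished fifth → E, giving Esus2.
F7: root F down a diminished fifth → B, giving B7.

Fmaj Esus2 B7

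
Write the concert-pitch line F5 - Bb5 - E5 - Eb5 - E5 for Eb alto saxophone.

D6 G6 C#6 C6 C#6

The Eb alto saxophone sounds a major sixth below written, so the written part must be a major sixth above concert — transpose each note up.
F5 to D6
Bb5 to G6
E5 to C#6
Eb5 to C6
E5 to C#6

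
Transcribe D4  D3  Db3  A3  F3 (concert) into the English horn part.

Written C4 sounds as F3 on the English horn, so concert pitches are written a perfect fifth up.
D4 becomes A4
D3 becomes A3
Db3 becomes Ab3
A3 becomes E4
F3 becomes C4

A4 A3 Ab3 E4 C4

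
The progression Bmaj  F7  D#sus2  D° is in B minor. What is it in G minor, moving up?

Gmaj Db7 Bsus2 Bb°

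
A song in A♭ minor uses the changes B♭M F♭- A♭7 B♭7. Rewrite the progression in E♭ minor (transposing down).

A♭ minor down to E♭ minor is a perfect fourth; each chord root moves by that interval while the quality stays the same.
B♭M: root B♭ down a perfect fourth → F, giving FM.
F♭-: root F♭ down a perfect fourth → Cb, giving Cb-.
A♭7: root A♭ down a perfect fourth → Eb, giving Eb7.
B♭7: root B♭ down a perfect fourth → F, giving F7.

FM Cb- Eb7 F7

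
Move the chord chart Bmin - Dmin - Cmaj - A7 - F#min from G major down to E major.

G major down to E major is a minor third; each chord root moves by that interval while the quality stays the same.
Bmin: root B down a minor third → G#, giving G#min.
Dmin: root D down a minor third → B, giving Bmin.
Cmaj: root C down a minor third → A, giving Amaj.
A7: root A down a minor third → F#, giving F#7.
F#min: root F# down a minor third → D#, giving D#min.

G#min Bmin Amaj F#7 D#min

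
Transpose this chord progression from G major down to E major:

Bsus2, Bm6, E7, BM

G#sus2 G#m6 C#7 G#M

G major down to E major is a minor third; each chord root moves by that interval while the quality stays the same.
Bsus2: root B down a minor third → G#, giving G#sus2.
Bm6: root B down a minor third → G#, giving G#m6.
E7: root E down a minor third → C#, giving C#7.
BM: root B down a minor third → G#, giving G#M.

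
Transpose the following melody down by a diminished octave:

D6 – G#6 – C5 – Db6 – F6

D#5 G##5 C#4 D5 F#5

D6 down a diminished octave is D#5.
G#6: an octave down reaches G, and 11 semitones makes it G##5.
A diminished octave down from C5 gives C#4.
Db6: an octave down reaches D, and 11 semitones makes it D5.
F6: an octave down reaches F, and 11 semitones makes it F#5.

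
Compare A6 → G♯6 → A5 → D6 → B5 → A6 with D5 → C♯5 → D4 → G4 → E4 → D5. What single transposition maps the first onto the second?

down a perfect twelfth

From A6 to D5 is 12 letter names — a twelfth of some quality.
D5 to A6 is 19 semitones, which makes it a perfect twelfth; the second version is lower, so the direction is down.
Checking another pair — A6 → D5 — gives the same interval.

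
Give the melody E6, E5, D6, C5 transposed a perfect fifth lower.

A perfect fifth down from E6 gives A5.
A perfect fifth down from E5 gives A4.
D6 down a perfect fifth is G5.
C5 down a perfect fifth is F4.

A5 A4 G5 F4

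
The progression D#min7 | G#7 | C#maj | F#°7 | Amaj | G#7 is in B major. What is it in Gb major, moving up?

B major up to Gb major is a diminished sixth; each chord root moves by that interval while the quality stays the same.
D#min7: root D# up a diminished sixth → Bb, giving Bbmin7.
G#7: root G# up a diminished sixth → Eb, giving Eb7.
C#maj: root C# up a diminished sixth → Ab, giving Abmaj.
F#°7: root F# up a diminished sixth → Db, giving Db°7.
Amaj: root A up a diminished sixth → Fb, giving Fbmaj.
G#7: root G# up a diminished sixth → Eb, giving Eb7.

Bbmin7 Eb7 Abmaj Db°7 Fbmaj Eb7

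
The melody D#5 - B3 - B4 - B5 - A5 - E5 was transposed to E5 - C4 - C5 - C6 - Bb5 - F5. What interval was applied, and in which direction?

From D#5 to E5 is 2 letter names — a second of some quality.
D#5 to E5 is 1 semitone, which makes it a minor second; the second version is higher, so the direction is up.
Checking another pair — E5 → F5 — gives the same interval.

up a minor second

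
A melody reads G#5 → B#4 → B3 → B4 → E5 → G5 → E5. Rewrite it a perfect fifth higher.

D#6 F##5 F#4 F#5 B5 D6 B5

G#5: a fifth up reaches D, and 7 semitones makes it D#6.
A perfect fifth up from B#4 gives F##5.
B3: a fifth up reaches F, and 7 semitones makes it F#4.
A perfect fifth up from B4 gives F#5.
A perfect fifth up from E5 gives B5.
G5: a fifth up reaches D, and 7 semitones makes it D6.
A perfect fifth up from E5 gives B5.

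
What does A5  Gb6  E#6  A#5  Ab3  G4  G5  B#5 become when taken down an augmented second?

A5: a second down reaches G, and 3 semitones makes it Gb5.
Gb6 down an augmented second is Fbb6.
E#6 down an augmented second is D6.
An augmented second down from A#5 gives G5.
An augmented second down from Ab3 gives Gbb3.
An augmented second down from G4 gives Fb4.
An augmented second down from G5 gives Fb5.
B#5 down an augmented second is A5.

Gb5 Fbb6 D6 G5 Gbb3 Fb4 Fb5 A5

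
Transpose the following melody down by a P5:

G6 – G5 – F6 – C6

G6 -> C6
G5 -> C5
F6 -> Bb5
C6 -> F5

C6 C5 Bb5 F5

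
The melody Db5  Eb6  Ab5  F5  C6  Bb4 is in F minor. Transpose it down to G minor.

Eb4 F5 Bb4 G4 D5 C4

F minor to G minor down is a minor seventh, so every note moves down by that interval.
Db5 gives Eb4
Eb6 gives F5
Ab5 gives Bb4
F5 gives G4
C6 gives D5
Bb4 gives C4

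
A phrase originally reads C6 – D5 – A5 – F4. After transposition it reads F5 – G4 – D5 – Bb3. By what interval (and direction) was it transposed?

From C6 to F5 is 5 letter names — a fifth of some quality.
F5 to C6 is 7 semitones, which makes it a perfect fifth; the second version is lower, so the direction is down.
Checking another pair — F4 → Bb3 — gives the same interval.

down a perfect fifth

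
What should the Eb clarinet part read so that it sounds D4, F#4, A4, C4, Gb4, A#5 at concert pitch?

Written C4 sounds as Eb4 on the Eb clarinet, so concert pitches are written a minor third down.
D4 becomes B3
F#4 becomes D#4
A4 becomes F#4
C4 becomes A3
Gb4 becomes Eb4
A#5 becomes F##5

B3 D#4 F#4 A3 Eb4 F##5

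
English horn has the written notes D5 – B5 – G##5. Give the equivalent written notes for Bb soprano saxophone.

First find concert pitch: the English horn sounds a perfect fifth below written, so D5 B5 G##5 sounds G4 E5 C##5.
Then write for Bb soprano saxophone: it sounds a major second below written, so the part must be a major second above concert.
G4 → A4
E5 → F#5
C##5 → D##5

A4 F#5 D##5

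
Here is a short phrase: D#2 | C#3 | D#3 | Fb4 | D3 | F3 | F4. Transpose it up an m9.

E3 D4 E4 Gbb5 Eb4 Gb4 Gb5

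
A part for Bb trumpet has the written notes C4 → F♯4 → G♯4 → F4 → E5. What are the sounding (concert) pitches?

Bb3 E4 F#4 Eb4 D5

Written C4 on the Bb trumpet sounds as Bb3, a major second lower; apply that shift to every note.
C4 becomes Bb3
F#4 becomes E4
G#4 becomes F#4
F4 becomes Eb4
E5 becomes D5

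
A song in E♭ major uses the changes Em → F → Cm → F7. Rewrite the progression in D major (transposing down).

D#m E Bm E7

E♭ major down to D major is a minor second; each chord root moves by that interval while the quality stays the same.
Em: root E down a minor second → D#, giving D#m.
F: root F down a minor second → E, giving E.
Cm: root C down a minor second → B, giving Bm.
F7: root F down a minor second → E, giving E7.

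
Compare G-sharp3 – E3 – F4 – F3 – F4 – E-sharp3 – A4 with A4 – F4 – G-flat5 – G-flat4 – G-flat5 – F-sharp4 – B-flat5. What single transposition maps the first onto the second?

up a minor ninth

Take the first pair: G#3 → A4. G to A spans 9 letter names, so the interval is some kind of ninth.
G#3 to A4 is 13 semitones, which makes it a minor ninth; the second version is higher, so the direction is up.
Checking another pair — A4 → Bb5 — gives the same interval.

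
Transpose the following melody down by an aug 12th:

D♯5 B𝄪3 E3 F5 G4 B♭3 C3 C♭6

D#5: a twelfth down reaches G, and 20 semitones makes it G3.
B##3 down an augmented twelfth is E#2.
E3 down an augmented twelfth is Ab1.
An augmented twelfth down from F5 gives Bbb3.
G4 down an augmented twelfth is Cb3.
An augmented twelfth down from Bb3 gives Ebb2.
C3: a twelfth down reaches F, and 20 semitones makes it Fb1.
An augmented twelfth down from Cb6 gives Fbb4.

G3 E#2 Ab1 Bbb3 Cb3 Ebb2 Fb1 Fbb4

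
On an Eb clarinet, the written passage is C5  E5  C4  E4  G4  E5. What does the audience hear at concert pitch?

Eb5 G5 Eb4 G4 Bb4 G5

Written C4 on the Eb clarinet sounds as Eb4, a minor third higher; apply that shift to every note.
C5 gives Eb5
E5 gives G5
C4 gives Eb4
E4 gives G4
G4 gives Bb4
E5 gives G5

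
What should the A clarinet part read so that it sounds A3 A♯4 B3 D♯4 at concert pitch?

Written C4 sounds as A3 on the A clarinet, so concert pitches are written a minor third up.
A3 to C4
A#4 to C#5
B3 to D4
D#4 to F#4

C4 C#5 D4 F#4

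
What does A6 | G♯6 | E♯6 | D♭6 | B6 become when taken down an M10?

F5 E5 C#5 Bbb4 G5

A6 gives F5
G#6 gives E5
E#6 gives C#5
Db6 gives Bbb4
B6 gives G5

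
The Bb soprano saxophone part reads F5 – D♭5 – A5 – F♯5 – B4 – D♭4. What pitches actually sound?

Eb5 Cb5 G5 E5 A4 Cb4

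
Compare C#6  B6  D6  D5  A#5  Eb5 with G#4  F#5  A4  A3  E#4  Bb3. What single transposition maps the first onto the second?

From C#6 to G#4 is 11 letter names — an eleventh of some quality.
G#4 to C#6 is 17 semitones, which makes it a perfect eleventh; the second version is lower, so the direction is down.
Checking another pair — Eb5 → Bb3 — gives the same interval.

down a perfect eleventh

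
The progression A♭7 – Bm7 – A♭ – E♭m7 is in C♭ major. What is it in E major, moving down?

C#7 D##m7 C# G#m7

C♭ major down to E major is a diminished sixth; each chord root moves by that interval while the quality stays the same.
A♭7: root A♭ down a diminished sixth → C#, giving C#7.
Bm7: root B down a diminished sixth → D##, giving D##m7.
A♭: root A♭ down a diminished sixth → C#, giving C#.
E♭m7: root E♭ down a diminished sixth → G#, giving G#m7.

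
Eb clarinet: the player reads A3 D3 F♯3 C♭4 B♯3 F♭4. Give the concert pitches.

C4 F3 A3 Ebb4 D#4 Abb4

Written C4 on the Eb clarinet sounds as Eb4, a minor third higher; apply that shift to every note.
A3 → C4
D3 → F3
F#3 → A3
Cb4 → Ebb4
B#3 → D#4
Fb4 → Abb4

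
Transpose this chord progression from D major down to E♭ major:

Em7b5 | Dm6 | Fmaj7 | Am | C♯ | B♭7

Fm7b5 Ebm6 Gbmaj7 Bbm D Cb7

D major down to E♭ major is a major seventh; each chord root moves by that interval while the quality stays the same.
Em7b5: root E down a major seventh → F, giving Fm7b5.
Dm6: root D down a major seventh → Eb, giving Ebm6.
Fmaj7: root F down a major seventh → Gb, giving Gbmaj7.
Am: root A down a major seventh → Bb, giving Bbm.
C♯: root C♯ down a major seventh → D, giving D.
B♭7: root B♭ down a major seventh → Cb, giving Cb7.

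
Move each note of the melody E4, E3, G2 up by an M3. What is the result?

G#4 G#3 B2

A major third up from E4 gives G#4.
E3: a third up reaches G, and 4 semitones makes it G#3.
A major third up from G2 gives B2.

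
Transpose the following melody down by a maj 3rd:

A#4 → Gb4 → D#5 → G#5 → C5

F#4 Ebb4 B4 E5 Ab4

A#4 -> F#4
Gb4 -> Ebb4
D#5 -> B4
G#5 -> E5
C5 -> Ab4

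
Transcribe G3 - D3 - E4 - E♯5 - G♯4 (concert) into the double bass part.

G4 D4 E5 E#6 G#5

Written C4 sounds as C3 on the double bass, so concert pitches are written a perfect octave up.
G3 becomes G4
D3 becomes D4
E4 becomes E5
E#5 becomes E#6
G#4 becomes G#5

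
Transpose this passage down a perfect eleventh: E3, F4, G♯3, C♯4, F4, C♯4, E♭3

B1 C3 D#2 G#2 C3 G#2 Bb1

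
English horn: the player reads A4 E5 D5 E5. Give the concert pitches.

D4 A4 G4 A4

Written C4 on the English horn sounds as F3, a perfect fifth lower; apply that shift to every note.
A4 gives D4
E5 gives A4
D5 gives G4
E5 gives A4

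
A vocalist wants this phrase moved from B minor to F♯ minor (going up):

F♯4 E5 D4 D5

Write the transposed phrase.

C#5 B5 A4 A5

From B up to F♯ is a perfect fifth; apply that to each pitch.
F#4 → C#5
E5 → B5
D4 → A4
D5 → A5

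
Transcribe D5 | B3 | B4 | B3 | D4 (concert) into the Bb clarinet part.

E5 C#4 C#5 C#4 E4

The Bb clarinet sounds a major second below written, so the written part must be a major second above concert — transpose each note up.
D5 becomes E5
B3 becomes C#4
B4 becomes C#5
B3 becomes C#4
D4 becomes E4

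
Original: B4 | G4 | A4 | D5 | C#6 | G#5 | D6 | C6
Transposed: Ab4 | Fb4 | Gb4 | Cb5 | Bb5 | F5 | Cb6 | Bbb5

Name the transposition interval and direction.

down an augmented second

From B4 to Ab4 is 2 letter names — a second of some quality.
Ab4 to B4 is 3 semitones, which makes it an augmented second; the second version is lower, so the direction is down.
Checking another pair — C6 → Bbb5 — gives the same interval.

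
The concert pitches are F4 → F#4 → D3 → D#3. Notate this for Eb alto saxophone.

D5 D#5 B3 B#3

Written C4 sounds as Eb3 on the Eb alto saxophone, so concert pitches are written a major sixth up.
F4 to D5
F#4 to D#5
D3 to B3
D#3 to B#3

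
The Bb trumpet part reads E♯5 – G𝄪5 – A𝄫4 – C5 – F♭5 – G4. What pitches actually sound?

D#5 F##5 Gbb4 Bb4 Ebb5 F4

The Bb trumpet sounds a major second below written, so transpose each written note down a major second.
E#5 to D#5
G##5 to F##5
Abb4 to Gbb4
C5 to Bb4
Fb5 to Ebb5
G4 to F4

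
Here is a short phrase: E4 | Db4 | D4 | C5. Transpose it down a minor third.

C#4 Bb3 B3 A4

E4 → C#4
Db4 → Bb3
D4 → B3
C5 → A4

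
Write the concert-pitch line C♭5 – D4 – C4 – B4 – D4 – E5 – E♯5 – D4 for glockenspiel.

Cb3 D2 C2 B2 D2 E3 E#3 D2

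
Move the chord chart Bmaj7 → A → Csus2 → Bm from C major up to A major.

G#maj7 F# Asus2 G#m

C major up to A major is a major sixth; each chord root moves by that interval while the quality stays the same.
Bmaj7: root B up a major sixth → G#, giving G#maj7.
A: root A up a major sixth → F#, giving F#.
Csus2: root C up a major sixth → A, giving Asus2.
Bm: root B up a major sixth → G#, giving G#m.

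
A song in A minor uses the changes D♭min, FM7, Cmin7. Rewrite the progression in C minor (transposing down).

A minor down to C minor is a major sixth; each chord root moves by that interval while the quality stays the same.
D♭min: root D♭ down a major sixth → Fb, giving Fbmin.
FM7: root F down a major sixth → Ab, giving AbM7.
Cmin7: root C down a major sixth → Eb, giving Ebmin7.

Fbmin AbM7 Ebmin7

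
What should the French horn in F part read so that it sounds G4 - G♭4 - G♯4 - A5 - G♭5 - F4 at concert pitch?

D5 Db5 D#5 E6 Db6 C5

The French horn in F sounds a perfect fifth below written, so the written part must be a perfect fifth above concert — transpose each note up.
G4 → D5
Gb4 → Db5
G#4 → D#5
A5 → E6
Gb5 → Db6
F4 → C5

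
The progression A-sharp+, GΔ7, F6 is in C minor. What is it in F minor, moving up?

C minor up to F minor is a perfect fourth; each chord root moves by that interval while the quality stays the same.
A-sharp+: root A-sharp up a perfect fourth → D#, giving D#+.
GΔ7: root G up a perfect fourth → C, giving CΔ7.
F6: root F up a perfect fourth → Bb, giving Bb6.

D#+ CΔ7 Bb6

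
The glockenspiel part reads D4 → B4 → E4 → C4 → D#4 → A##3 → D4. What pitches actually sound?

D6 B6 E6 C6 D#6 A##5 D6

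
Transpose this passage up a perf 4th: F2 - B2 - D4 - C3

F2 up a perfect fourth is Bb2.
B2 up a perfect fourth is E3.
A perfect fourth up from D4 gives G4.
C3 up a perfect fourth is F3.

Bb2 E3 G4 F3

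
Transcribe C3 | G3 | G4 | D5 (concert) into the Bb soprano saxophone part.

D3 A3 A4 E5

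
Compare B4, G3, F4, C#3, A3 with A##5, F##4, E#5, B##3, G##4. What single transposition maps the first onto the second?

up an augmented seventh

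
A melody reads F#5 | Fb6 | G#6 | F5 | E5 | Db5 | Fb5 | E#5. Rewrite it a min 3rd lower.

D#5 Db6 E#6 D5 C#5 Bb4 Db5 C##5

F#5 gives D#5
Fb6 gives Db6
G#6 gives E#6
F5 gives D5
E5 gives C#5
Db5 gives Bb4
Fb5 gives Db5
E#5 gives C##5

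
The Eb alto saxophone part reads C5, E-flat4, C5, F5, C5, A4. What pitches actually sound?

Eb4 Gb3 Eb4 Ab4 Eb4 C4

The Eb alto saxophone sounds a major sixth below written, so transpose each written note down a major sixth.
C5 to Eb4
Eb4 to Gb3
C5 to Eb4
F5 to Ab4
C5 to Eb4
A4 to C4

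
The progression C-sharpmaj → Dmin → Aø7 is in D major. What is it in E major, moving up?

D major up to E major is a major second; each chord root moves by that interval while the quality stays the same.
C-sharpmaj: root C-sharp up a major second → D#, giving D#maj.
Dmin: root D up a major second → E, giving Emin.
Aø7: root A up a major second → B, giving Bø7.

D#maj Emin Bø7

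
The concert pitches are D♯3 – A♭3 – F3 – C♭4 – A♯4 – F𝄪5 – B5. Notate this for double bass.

D#4 Ab4 F4 Cb5 A#5 F##6 B6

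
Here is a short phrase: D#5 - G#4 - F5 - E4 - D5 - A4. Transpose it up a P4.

D#5 to G#5
G#4 to C#5
F5 to Bb5
E4 to A4
D5 to G5
A4 to D5

G#5 C#5 Bb5 A4 G5 D5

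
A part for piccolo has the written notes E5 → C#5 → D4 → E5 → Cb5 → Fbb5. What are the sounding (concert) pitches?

E6 C#6 D5 E6 Cb6 Fbb6

The piccolo sounds a perfect octave above written, so transpose each written note up a perfect octave.
E5 gives E6
C#5 gives C#6
D4 gives D5
E5 gives E6
Cb5 gives Cb6
Fbb5 gives Fbb6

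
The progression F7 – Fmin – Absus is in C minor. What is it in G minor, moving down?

C minor down to G minor is a perfect fourth; each chord root moves by that interval while the quality stays the same.
F7: root F down a perfect fourth → C, giving C7.
Fmin: root F down a perfect fourth → C, giving Cmin.
Absus: root Ab down a perfect fourth → Eb, giving Ebsus.

C7 Cmin Ebsus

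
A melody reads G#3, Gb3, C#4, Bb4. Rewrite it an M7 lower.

A2 Abb2 D3 Cb4

A major seventh down from G#3 gives A2.
A major seventh down from Gb3 gives Abb2.
C#4: a seventh down reaches D, and 11 semitones makes it D3.
Bb4: a seventh down reaches C, and 11 semitones makes it Cb4.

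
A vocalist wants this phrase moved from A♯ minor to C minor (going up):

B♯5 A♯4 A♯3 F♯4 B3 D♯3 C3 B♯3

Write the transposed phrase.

D6 C5 C4 Ab4 Db4 F3 Ebb3 D4

A♯ minor to C minor up is a diminished third, so every note moves up by that interval.
B#5 becomes D6
A#4 becomes C5
A#3 becomes C4
F#4 becomes Ab4
B3 becomes Db4
D#3 becomes F3
C3 becomes Ebb3
B#3 becomes D4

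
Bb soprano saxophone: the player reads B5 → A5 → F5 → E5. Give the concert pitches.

Written C4 on the Bb soprano saxophone sounds as Bb3, a major second lower; apply that shift to every note.
B5 -> A5
A5 -> G5
F5 -> Eb5
E5 -> D5

A5 G5 Eb5 D5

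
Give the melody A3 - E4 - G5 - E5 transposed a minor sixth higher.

A3 up a minor sixth is F4.
E4: a sixth up reaches C, and 8 semitones makes it C5.
A minor sixth up from G5 gives Eb6.
E5: a sixth up reaches C, and 8 semitones makes it C6.

F4 C5 Eb6 C6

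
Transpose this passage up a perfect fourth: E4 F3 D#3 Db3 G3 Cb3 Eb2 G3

A4 Bb3 G#3 Gb3 C4 Fb3 Ab2 C4

E4 -> A4
F3 -> Bb3
D#3 -> G#3
Db3 -> Gb3
G3 -> C4
Cb3 -> Fb3
Eb2 -> Ab2
G3 -> C4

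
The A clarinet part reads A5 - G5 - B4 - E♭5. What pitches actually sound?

The A clarinet sounds a minor third below written, so transpose each written note down a minor third.
A5 -> F#5
G5 -> E5
B4 -> G#4
Eb5 -> C5

F#5 E5 G#4 C5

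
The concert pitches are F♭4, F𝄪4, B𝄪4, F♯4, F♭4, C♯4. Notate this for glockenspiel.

Fb2 F##2 B##2 F#2 Fb2 C#2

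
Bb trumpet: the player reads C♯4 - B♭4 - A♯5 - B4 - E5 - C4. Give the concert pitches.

Written C4 on the Bb trumpet sounds as Bb3, a major second lower; apply that shift to every note.
C#4 gives B3
Bb4 gives Ab4
A#5 gives G#5
B4 gives A4
E5 gives D5
C4 gives Bb3

B3 Ab4 G#5 A4 D5 Bb3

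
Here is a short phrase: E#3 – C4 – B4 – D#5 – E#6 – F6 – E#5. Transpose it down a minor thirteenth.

G##1 E2 D#3 F##3 G##4 A4 G##3

E#3 to G##1
C4 to E2
B4 to D#3
D#5 to F##3
E#6 to G##4
F6 to A4
E#5 to G##3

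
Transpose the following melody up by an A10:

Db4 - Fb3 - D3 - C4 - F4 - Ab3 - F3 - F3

F#5 A4 F##4 E#5 A#5 C#5 A#4 A#4

Db4 gives F#5
Fb3 gives A4
D3 gives F##4
C4 gives E#5
F4 gives A#5
Ab3 gives C#5
F3 gives A#4
F3 gives A#4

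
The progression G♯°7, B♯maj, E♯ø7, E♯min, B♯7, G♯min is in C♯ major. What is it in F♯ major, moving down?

C#°7 E#maj A#ø7 A#min E#7 C#min

C♯ major down to F♯ major is a perfect fifth; each chord root moves by that interval while the quality stays the same.
G♯°7: root G♯ down a perfect fifth → C#, giving C#°7.
B♯maj: root B♯ down a perfect fifth → E#, giving E#maj.
E♯ø7: root E♯ down a perfect fifth → A#, giving A#ø7.
E♯min: root E♯ down a perfect fifth → A#, giving A#min.
B♯7: root B♯ down a perfect fifth → E#, giving E#7.
G♯min: root G♯ down a perfect fifth → C#, giving C#min.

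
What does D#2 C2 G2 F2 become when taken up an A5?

D#2 -> A##2
C2 -> G#2
G2 -> D#3
F2 -> C#3

A##2 G#2 D#3 C#3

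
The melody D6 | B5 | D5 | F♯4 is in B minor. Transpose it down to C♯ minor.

E5 C#5 E4 G#3

From B down to C♯ is a minor seventh; apply that to each pitch.
D6 to E5
B5 to C#5
D5 to E4
F#4 to G#3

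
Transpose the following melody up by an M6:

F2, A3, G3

D3 F#4 E4

F2 → D3
A3 → F#4
G3 → E4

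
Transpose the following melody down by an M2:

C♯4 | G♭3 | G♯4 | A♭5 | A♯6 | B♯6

B3 Fb3 F#4 Gb5 G#6 A#6

C#4 gives B3
Gb3 gives Fb3
G#4 gives F#4
Ab5 gives Gb5
A#6 gives G#6
B#6 gives A#6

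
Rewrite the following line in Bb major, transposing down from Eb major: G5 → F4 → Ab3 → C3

Eb major to Bb major down is a perfect fourth, so every note moves down by that interval.
G5 to D5
F4 to C4
Ab3 to Eb3
C3 to G2

D5 C4 Eb3 G2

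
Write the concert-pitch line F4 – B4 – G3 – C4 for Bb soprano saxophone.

G4 C#5 A3 D4

The Bb soprano saxophone sounds a major second below written, so the written part must be a major second above concert — transpose each note up.
F4 -> G4
B4 -> C#5
G3 -> A3
C4 -> D4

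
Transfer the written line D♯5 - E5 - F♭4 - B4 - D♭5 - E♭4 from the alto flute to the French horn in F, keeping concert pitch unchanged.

E#5 F#5 Gb4 C#5 Eb5 F4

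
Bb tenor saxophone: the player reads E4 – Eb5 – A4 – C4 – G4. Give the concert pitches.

D3 Db4 G3 Bb2 F3

The Bb tenor saxophone sounds a major ninth below written, so transpose each written note down a major ninth.
E4 -> D3
Eb5 -> Db4
A4 -> G3
C4 -> Bb2
G4 -> F3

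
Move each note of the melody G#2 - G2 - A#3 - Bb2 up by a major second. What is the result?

A#2 A2 B#3 C3

G#2: a second up reaches A, and 2 semitones makes it A#2.
G2 up a major second is A2.
A#3: a second up reaches B, and 2 semitones makes it B#3.
Bb2 up a major second is C3.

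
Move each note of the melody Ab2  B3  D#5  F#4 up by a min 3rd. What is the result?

Cb3 D4 F#5 A4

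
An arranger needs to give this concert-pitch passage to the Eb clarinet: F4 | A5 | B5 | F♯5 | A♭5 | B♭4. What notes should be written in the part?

Written C4 sounds as Eb4 on the Eb clarinet, so concert pitches are written a minor third down.
F4 -> D4
A5 -> F#5
B5 -> G#5
F#5 -> D#5
Ab5 -> F5
Bb4 -> G4

D4 F#5 G#5 D#5 F5 G4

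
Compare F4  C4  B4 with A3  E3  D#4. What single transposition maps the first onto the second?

down a minor sixth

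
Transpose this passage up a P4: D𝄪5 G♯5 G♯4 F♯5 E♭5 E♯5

D##5 → G##5
G#5 → C#6
G#4 → C#5
F#5 → B5
Eb5 → Ab5
E#5 → A#5

G##5 C#6 C#5 B5 Ab5 A#5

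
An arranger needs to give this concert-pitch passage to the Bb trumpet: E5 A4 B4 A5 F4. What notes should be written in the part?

F#5 B4 C#5 B5 G4

The Bb trumpet sounds a major second below written, so the written part must be a major second above concert — transpose each note up.
E5 to F#5
A4 to B4
B4 to C#5
A5 to B5
F4 to G4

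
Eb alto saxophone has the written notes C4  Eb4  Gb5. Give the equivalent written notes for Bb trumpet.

First find concert pitch: the Eb alto saxophone sounds a major sixth below written, so C4 Eb4 Gb5 sounds Eb3 Gb3 Bbb4.
Then write for Bb trumpet: it sounds a major second below written, so the part must be a major second above concert.
Eb3 → F3
Gb3 → Ab3
Bbb4 → Cb5

F3 Ab3 Cb5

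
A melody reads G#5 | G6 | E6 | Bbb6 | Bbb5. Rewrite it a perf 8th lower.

G#4 G5 E5 Bbb5 Bbb4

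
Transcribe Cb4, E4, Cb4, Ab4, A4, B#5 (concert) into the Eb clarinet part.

Ab3 C#4 Ab3 F4 F#4 G##5

The Eb clarinet sounds a minor third above written, so the written part must be a minor third below concert — transpose each note down.
Cb4 gives Ab3
E4 gives C#4
Cb4 gives Ab3
Ab4 gives F4
A4 gives F#4
B#5 gives G##5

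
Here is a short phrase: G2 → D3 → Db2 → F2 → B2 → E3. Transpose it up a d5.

G2 up a diminished fifth is Db3.
D3: a fifth up reaches A, and 6 semitones makes it Ab3.
Db2 up a diminished fifth is Abb2.
F2 up a diminished fifth is Cb3.
B2 up a diminished fifth is F3.
E3: a fifth up reaches B, and 6 semitones makes it Bb3.

Db3 Ab3 Abb2 Cb3 F3 Bb3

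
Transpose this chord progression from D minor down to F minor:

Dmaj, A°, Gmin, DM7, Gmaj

Fmaj C° Bbmin FM7 Bbmaj

D minor down to F minor is a major sixth; each chord root moves by that interval while the quality stays the same.
Dmaj: root D down a major sixth → F, giving Fmaj.
A°: root A down a major sixth → C, giving C°.
Gmin: root G down a major sixth → Bb, giving Bbmin.
DM7: root D down a major sixth → F, giving FM7.
Gmaj: root G down a major sixth → Bb, giving Bbmaj.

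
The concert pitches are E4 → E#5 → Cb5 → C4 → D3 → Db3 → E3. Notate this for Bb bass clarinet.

F#5 F##6 Db6 D5 E4 Eb4 F#4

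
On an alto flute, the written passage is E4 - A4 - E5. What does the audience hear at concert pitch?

B3 E4 B4

Written C4 on the alto flute sounds as G3, a perfect fourth lower; apply that shift to every note.
E4 -> B3
A4 -> E4
E5 -> B4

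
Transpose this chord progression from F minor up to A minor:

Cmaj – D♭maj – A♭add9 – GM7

F minor up to A minor is a major third; each chord root moves by that interval while the quality stays the same.
Cmaj: root C up a major third → E, giving Emaj.
D♭maj: root D♭ up a major third → F, giving Fmaj.
A♭add9: root A♭ up a major third → C, giving Cadd9.
GM7: root G up a major third → B, giving BM7.

Emaj Fmaj Cadd9 BM7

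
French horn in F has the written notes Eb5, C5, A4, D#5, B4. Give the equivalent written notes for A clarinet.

Cb5 Ab4 F4 B4 G4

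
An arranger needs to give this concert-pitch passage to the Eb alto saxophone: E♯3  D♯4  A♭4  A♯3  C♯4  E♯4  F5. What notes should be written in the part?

C##4 B#4 F5 F##4 A#4 C##5 D6

Written C4 sounds as Eb3 on the Eb alto saxophone, so concert pitches are written a major sixth up.
E#3 -> C##4
D#4 -> B#4
Ab4 -> F5
A#3 -> F##4
C#4 -> A#4
E#4 -> C##5
F5 -> D6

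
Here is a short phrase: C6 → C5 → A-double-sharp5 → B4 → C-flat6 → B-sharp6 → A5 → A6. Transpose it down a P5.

F5 F4 D##5 E4 Fb5 E#6 D5 D6

C6 becomes F5
C5 becomes F4
A##5 becomes D##5
B4 becomes E4
Cb6 becomes Fb5
B#6 becomes E#6
A5 becomes D5
A6 becomes D6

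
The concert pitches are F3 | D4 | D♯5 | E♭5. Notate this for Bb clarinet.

G3 E4 E#5 F5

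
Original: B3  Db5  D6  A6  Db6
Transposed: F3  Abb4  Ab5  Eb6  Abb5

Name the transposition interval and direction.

Take the first pair: B3 → F3. B to F spans 4 letter names, so the interval is some kind of fourth.
F3 to B3 is 6 semitones, which makes it an augmented fourth; the second version is lower, so the direction is down.
Checking another pair — Db6 → Abb5 — gives the same interval.

down an augmented fourth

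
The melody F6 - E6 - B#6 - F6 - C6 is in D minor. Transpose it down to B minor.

D6 C#6 G##6 D6 A5

From D down to B is a minor third; apply that to each pitch.
F6 gives D6
E6 gives C#6
B#6 gives G##6
F6 gives D6
C6 gives A5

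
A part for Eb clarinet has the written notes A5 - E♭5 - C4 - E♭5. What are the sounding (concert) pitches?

C6 Gb5 Eb4 Gb5

Written C4 on the Eb clarinet sounds as Eb4, a minor third higher; apply that shift to every note.
A5 → C6
Eb5 → Gb5
C4 → Eb4
Eb5 → Gb5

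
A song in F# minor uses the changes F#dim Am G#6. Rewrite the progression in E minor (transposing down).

Edim Gm F#6

F# minor down to E minor is a major second; each chord root moves by that interval while the quality stays the same.
F#dim: root F# down a major second → E, giving Edim.
Am: root A down a major second → G, giving Gm.
G#6: root G# down a major second → F#, giving F#6.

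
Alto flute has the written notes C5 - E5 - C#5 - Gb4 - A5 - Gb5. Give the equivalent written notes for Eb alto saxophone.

First find concert pitch: the alto flute sounds a perfect fourth below written, so C5 E5 C#5 Gb4 A5 Gb5 sounds G4 B4 G#4 Db4 E5 Db5.
Then write for Eb alto saxophone: it sounds a major sixth below written, so the part must be a major sixth above concert.
G4 → E5
B4 → G#5
G#4 → E#5
Db4 → Bb4
E5 → C#6
Db5 → Bb5

E5 G#5 E#5 Bb4 C#6 Bb5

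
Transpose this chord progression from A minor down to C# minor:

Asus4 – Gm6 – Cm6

A minor down to C# minor is a minor sixth; each chord root moves by that interval while the quality stays the same.
Asus4: root A down a minor sixth → C#, giving C#sus4.
Gm6: root G down a minor sixth → B, giving Bm6.
Cm6: root C down a minor sixth → E, giving Em6.

C#sus4 Bm6 Em6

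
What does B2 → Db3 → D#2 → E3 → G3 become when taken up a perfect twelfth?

F#4 Ab4 A#3 B4 D5

B2 gives F#4
Db3 gives Ab4
D#2 gives A#3
E3 gives B4
G3 gives D5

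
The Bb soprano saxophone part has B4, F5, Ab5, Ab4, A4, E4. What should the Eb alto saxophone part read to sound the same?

F#5 C6 Eb6 Eb5 E5 B4

First find concert pitch: the Bb soprano saxophone sounds a major second below written, so B4 F5 Ab5 Ab4 A4 E4 sounds A4 Eb5 Gb5 Gb4 G4 D4.
Then write for Eb alto saxophone: it sounds a major sixth below written, so the part must be a major sixth above concert.
A4 → F#5
Eb5 → C6
Gb5 → Eb6
Gb4 → Eb5
G4 → E5
D4 → B4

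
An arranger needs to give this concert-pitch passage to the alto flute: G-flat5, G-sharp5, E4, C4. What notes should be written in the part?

Written C4 sounds as G3 on the alto flute, so concert pitches are written a perfect fourth up.
Gb5 to Cb6
G#5 to C#6
E4 to A4
C4 to F4

Cb6 C#6 A4 F4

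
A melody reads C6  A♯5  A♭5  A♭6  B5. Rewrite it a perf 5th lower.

F5 D#5 Db5 Db6 E5

C6: a fifth down reaches F, and 7 semitones makes it F5.
A perfect fifth down from A#5 gives D#5.
Ab5 down a perfect fifth is Db5.
Ab6: a fifth down reaches D, and 7 semitones makes it Db6.
A perfect fifth down from B5 gives E5.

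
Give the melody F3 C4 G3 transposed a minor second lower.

F3 gives E3
C4 gives B3
G3 gives F#3

E3 B3 F#3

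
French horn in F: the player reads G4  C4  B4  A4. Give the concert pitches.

Written C4 on the French horn in F sounds as F3, a perfect fifth lower; apply that shift to every note.
G4 becomes C4
C4 becomes F3
B4 becomes E4
A4 becomes D4

C4 F3 E4 D4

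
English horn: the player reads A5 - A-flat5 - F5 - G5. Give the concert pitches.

The English horn sounds a perfect fifth below written, so transpose each written note down a perfect fifth.
A5 to D5
Ab5 to Db5
F5 to Bb4
G5 to C5

D5 Db5 Bb4 C5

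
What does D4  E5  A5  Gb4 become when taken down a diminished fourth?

A#3 B#4 E#5 D4

D4 gives A#3
E5 gives B#4
A5 gives E#5
Gb4 gives D4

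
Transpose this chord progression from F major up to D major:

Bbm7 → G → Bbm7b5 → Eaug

F major up to D major is a major sixth; each chord root moves by that interval while the quality stays the same.
Bbm7: root Bb up a major sixth → G, giving Gm7.
G: root G up a major sixth → E, giving E.
Bbm7b5: root Bb up a major sixth → G, giving Gm7b5.
Eaug: root E up a major sixth → C#, giving C#aug.

Gm7 E Gm7b5 C#aug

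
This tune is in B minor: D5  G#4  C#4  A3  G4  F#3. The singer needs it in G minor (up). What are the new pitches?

Bb5 E5 A4 F4 Eb5 D4

From B up to G is a minor sixth; apply that to each pitch.
D5 → Bb5
G#4 → E5
C#4 → A4
A3 → F4
G4 → Eb5
F#3 → D4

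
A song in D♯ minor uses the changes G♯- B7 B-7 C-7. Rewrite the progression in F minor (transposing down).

Bb- Db7 Db-7 Ebb-7

D♯ minor down to F minor is an augmented sixth; each chord root moves by that interval while the quality stays the same.
G♯-: root G♯ down an augmented sixth → Bb, giving Bb-.
B7: root B down an augmented sixth → Db, giving Db7.
B-7: root B down an augmented sixth → Db, giving Db-7.
C-7: root C down an augmented sixth → Ebb, giving Ebb-7.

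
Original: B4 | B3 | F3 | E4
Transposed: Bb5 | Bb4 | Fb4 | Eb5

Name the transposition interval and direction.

From B4 to Bb5 is 8 letter names — an octave of some quality.
B4 to Bb5 is 11 semitones, which makes it a diminished octave; the second version is higher, so the direction is up.
Checking another pair — E4 → Eb5 — gives the same interval.

up a diminished octave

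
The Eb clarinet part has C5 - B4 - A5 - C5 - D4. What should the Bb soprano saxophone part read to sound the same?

First find concert pitch: the Eb clarinet sounds a minor third above written, so C5 B4 A5 C5 D4 sounds Eb5 D5 C6 Eb5 F4.
Then write for Bb soprano saxophone: it sounds a major second below written, so the part must be a major second above concert.
Eb5 → F5
D5 → E5
C6 → D6
Eb5 → F5
F4 → G4

F5 E5 D6 F5 G4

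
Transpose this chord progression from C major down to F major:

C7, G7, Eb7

F7 C7 Ab7

C major down to F major is a perfect fifth; each chord root moves by that interval while the quality stays the same.
C7: root C down a perfect fifth → F, giving F7.
G7: root G down a perfect fifth → C, giving C7.
Eb7: root Eb down a perfect fifth → Ab, giving Ab7.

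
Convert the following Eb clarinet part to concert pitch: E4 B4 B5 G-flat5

G4 D5 D6 Bbb5

The Eb clarinet sounds a minor third above written, so transpose each written note up a minor third.
E4 → G4
B4 → D5
B5 → D6
Gb5 → Bbb5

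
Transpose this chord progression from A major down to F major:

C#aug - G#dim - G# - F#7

Aaug Edim E D7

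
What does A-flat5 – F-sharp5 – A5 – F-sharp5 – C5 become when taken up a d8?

Abb6 F6 Ab6 F6 Cb6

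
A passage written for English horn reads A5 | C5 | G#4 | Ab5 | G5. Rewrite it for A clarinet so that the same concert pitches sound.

First find concert pitch: the English horn sounds a perfect fifth below written, so A5 C5 G#4 Ab5 G5 sounds D5 F4 C#4 Db5 C5.
Then write for A clarinet: it sounds a minor third below written, so the part must be a minor third above concert.
D5 → F5
F4 → Ab4
C#4 → E4
Db5 → Fb5
C5 → Eb5

F5 Ab4 E4 Fb5 Eb5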